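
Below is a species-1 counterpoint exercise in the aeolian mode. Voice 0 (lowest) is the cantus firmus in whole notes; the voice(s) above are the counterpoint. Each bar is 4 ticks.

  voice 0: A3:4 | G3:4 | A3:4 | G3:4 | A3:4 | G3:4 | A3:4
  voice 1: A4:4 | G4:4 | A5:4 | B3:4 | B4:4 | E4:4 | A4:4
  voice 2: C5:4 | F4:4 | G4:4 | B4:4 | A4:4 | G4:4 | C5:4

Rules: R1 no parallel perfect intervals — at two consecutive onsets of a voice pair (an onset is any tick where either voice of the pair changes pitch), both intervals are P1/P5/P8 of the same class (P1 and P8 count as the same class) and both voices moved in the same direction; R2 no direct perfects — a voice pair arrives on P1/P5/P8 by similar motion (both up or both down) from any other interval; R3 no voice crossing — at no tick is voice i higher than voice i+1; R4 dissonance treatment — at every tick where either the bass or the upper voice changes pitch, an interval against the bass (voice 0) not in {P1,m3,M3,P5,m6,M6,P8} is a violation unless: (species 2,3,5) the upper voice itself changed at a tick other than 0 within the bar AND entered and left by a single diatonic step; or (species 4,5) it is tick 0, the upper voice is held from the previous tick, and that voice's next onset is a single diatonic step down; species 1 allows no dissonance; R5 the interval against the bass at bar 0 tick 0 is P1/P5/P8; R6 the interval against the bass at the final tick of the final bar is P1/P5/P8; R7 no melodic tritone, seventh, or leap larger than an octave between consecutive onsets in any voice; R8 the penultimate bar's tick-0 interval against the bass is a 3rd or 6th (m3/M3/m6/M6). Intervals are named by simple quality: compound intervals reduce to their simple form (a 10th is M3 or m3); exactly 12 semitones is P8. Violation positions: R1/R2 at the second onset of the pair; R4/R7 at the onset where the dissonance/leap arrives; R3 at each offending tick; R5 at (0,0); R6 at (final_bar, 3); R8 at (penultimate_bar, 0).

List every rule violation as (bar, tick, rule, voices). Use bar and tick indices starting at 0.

(0, 0, R5, (0, 2))
(1, 0, R1, (0, 1))
(1, 0, R3, (1, 2))
(1, 0, R4, (0, 2))
(1, 1, R3, (1, 2))
(1, 2, R3, (1, 2))
(1, 3, R3, (1, 2))
(2, 0, R1, (0, 1))
(2, 0, R3, (1, 2))
(2, 0, R4, (0, 2))
(2, 0, R7, (1,))
(2, 1, R3, (1, 2))
(2, 2, R3, (1, 2))
(2, 3, R3, (1, 2))
(3, 0, R7, (1,))
(4, 0, R3, (1, 2))
(4, 0, R4, (0, 1))
(4, 1, R3, (1, 2))
(4, 2, R3, (1, 2))
(4, 3, R3, (1, 2))
(5, 0, R1, (0, 2))
(5, 0, R8, (0, 2))
(6, 0, R2, (0, 1))
(6, 3, R6, (0, 2))

bar 0: v0=A3 v1=A4 v2=C5 downbeat m3
bar 1: v0=G3 v1=G4 v2=F4 downbeat m7
bar 2: v0=A3 v1=A5 v2=G4 downbeat m7
bar 3: v0=G3 v1=B3 v2=B4 downbeat M3
bar 4: v0=A3 v1=B4 v2=A4 downbeat P8
bar 5: v0=G3 v1=E4 v2=G4 downbeat P8
bar 6: v0=A3 v1=A4 v2=C5 downbeat m3
  -> R5 @ bar 0 tick 0 v(0, 2): opens on m3
  -> R1 @ bar 1 tick 0 v(0, 1): A3/A4 P8 -> G3/G4 P8 similar
  -> R3 @ bar 1 tick 0 v(1, 2): G4 above F4
  -> R4 @ bar 1 tick 0 v(0, 2): G3/F4 m7 untreated
  -> R3 @ bar 1 tick 1 v(1, 2): G4 above F4
  -> R3 @ bar 1 tick 2 v(1, 2): G4 above F4
  -> R3 @ bar 1 tick 3 v(1, 2): G4 above F4
  -> R1 @ bar 2 tick 0 v(0, 1): G3/G4 P8 -> A3/A5 P1 similar
  -> R3 @ bar 2 tick 0 v(1, 2): A5 above G4
  -> R4 @ bar 2 tick 0 v(0, 2): A3/G4 m7 untreated
  -> R7 @ bar 2 tick 0 v(1,): G4->A5 leap 14st
  -> R3 @ bar 2 tick 1 v(1, 2): A5 above G4
  -> R3 @ bar 2 tick 2 v(1, 2): A5 above G4
  -> R3 @ bar 2 tick 3 v(1, 2): A5 above G4
  -> R7 @ bar 3 tick 0 v(1,): A5->B3 leap 22st
  -> R3 @ bar 4 tick 0 v(1, 2): B4 above A4
  -> R4 @ bar 4 tick 0 v(0, 1): A3/B4 M2 untreated
  -> R3 @ bar 4 tick 1 v(1, 2): B4 above A4
  -> R3 @ bar 4 tick 2 v(1, 2): B4 above A4
  -> R3 @ bar 4 tick 3 v(1, 2): B4 above A4
  -> R1 @ bar 5 tick 0 v(0, 2): A3/A4 P8 -> G3/G4 P8 similar
  -> R8 @ bar 5 tick 0 v(0, 2): penult P8 not 3rd/6th
  -> R2 @ bar 6 tick 0 v(0, 1): G3/E4 M6 -> A3/A4 P8 similar
  -> R6 @ bar 6 tick 3 v(0, 2): closes on m3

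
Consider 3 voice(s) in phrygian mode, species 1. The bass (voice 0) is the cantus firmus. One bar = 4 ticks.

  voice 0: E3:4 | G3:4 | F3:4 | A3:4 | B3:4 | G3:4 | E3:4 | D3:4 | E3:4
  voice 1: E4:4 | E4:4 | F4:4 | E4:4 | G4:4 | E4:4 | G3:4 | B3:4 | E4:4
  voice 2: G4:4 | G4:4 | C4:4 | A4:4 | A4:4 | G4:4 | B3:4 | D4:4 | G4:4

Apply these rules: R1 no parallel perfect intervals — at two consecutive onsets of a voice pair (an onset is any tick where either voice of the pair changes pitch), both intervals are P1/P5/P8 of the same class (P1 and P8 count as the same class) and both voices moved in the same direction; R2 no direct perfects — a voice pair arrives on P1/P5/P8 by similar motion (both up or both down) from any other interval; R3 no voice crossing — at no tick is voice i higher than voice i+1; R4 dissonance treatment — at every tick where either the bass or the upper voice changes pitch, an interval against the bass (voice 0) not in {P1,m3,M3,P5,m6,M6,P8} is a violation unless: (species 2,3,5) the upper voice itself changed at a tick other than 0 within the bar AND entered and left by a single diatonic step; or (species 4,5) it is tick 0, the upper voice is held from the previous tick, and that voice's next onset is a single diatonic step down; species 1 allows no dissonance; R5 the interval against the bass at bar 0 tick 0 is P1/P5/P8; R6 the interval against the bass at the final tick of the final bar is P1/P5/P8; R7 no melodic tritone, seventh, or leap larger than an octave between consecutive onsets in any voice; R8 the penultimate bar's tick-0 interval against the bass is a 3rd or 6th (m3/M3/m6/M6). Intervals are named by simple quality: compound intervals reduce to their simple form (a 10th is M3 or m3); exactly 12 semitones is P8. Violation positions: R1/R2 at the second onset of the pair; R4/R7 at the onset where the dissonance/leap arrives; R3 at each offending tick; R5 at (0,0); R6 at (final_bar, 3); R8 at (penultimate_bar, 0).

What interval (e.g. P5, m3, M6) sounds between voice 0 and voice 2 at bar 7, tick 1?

voice 0=D3 voice 2=D4 -> P8

P8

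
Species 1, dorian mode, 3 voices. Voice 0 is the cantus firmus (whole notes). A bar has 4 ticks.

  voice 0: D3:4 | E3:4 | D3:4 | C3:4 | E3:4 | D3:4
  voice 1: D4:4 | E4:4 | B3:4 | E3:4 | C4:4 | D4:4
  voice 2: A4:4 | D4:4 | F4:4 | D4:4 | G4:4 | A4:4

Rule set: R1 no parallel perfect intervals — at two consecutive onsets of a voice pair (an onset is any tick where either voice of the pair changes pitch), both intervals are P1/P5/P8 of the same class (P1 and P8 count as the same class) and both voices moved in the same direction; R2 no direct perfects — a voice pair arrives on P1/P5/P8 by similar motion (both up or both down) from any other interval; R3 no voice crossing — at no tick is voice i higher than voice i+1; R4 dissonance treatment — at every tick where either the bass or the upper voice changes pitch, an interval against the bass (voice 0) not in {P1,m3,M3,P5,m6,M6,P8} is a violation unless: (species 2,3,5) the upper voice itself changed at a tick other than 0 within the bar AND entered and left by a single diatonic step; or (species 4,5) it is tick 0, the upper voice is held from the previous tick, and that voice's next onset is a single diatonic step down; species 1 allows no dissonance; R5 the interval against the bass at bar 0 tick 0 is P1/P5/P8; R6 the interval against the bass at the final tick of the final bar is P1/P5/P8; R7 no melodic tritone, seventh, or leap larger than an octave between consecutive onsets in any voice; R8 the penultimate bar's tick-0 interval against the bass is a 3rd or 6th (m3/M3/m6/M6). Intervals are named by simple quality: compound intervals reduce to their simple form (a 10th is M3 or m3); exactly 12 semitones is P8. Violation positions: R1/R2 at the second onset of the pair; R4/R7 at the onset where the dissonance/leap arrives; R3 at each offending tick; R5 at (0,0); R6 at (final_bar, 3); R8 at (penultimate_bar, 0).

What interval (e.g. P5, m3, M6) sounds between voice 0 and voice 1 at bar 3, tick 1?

voice 0=C3 voice 1=E3 -> M3

M3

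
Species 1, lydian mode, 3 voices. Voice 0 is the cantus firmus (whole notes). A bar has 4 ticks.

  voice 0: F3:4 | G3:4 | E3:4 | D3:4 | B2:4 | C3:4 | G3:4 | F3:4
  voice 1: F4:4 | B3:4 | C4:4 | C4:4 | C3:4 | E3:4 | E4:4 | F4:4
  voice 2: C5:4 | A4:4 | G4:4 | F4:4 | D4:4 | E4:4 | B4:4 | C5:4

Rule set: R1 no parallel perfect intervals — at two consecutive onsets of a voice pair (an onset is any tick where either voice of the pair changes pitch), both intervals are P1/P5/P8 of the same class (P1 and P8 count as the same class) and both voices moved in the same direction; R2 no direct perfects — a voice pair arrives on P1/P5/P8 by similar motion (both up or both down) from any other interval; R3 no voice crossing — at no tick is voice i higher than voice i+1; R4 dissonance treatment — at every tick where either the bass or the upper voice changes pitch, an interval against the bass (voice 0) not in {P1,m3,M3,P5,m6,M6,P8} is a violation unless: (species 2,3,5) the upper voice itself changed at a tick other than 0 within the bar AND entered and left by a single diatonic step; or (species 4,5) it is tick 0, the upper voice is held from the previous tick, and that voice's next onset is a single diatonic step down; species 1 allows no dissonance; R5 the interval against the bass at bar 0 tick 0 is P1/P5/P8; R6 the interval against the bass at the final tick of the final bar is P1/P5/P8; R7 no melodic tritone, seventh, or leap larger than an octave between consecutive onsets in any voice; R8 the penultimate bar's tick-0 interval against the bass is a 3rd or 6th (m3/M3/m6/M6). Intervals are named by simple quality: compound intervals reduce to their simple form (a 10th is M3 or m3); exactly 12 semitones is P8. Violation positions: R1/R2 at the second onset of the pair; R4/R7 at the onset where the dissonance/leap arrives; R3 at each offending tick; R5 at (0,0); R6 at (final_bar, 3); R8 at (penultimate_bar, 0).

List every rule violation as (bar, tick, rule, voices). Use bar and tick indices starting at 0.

(1, 0, R4, (0, 2))
(1, 0, R7, (1,))
(3, 0, R4, (0, 1))
(4, 0, R4, (0, 1))
(5, 0, R2, (1, 2))
(6, 0, R2, (1, 2))
(7, 0, R1, (1, 2))

bar 0: v0=F3 v1=F4 v2=C5 downbeat P5
bar 1: v0=G3 v1=B3 v2=A4 downbeat M2
bar 2: v0=E3 v1=C4 v2=G4 downbeat m3
bar 3: v0=D3 v1=C4 v2=F4 downbeat m3
bar 4: v0=B2 v1=C3 v2=D4 downbeat m3
bar 5: v0=C3 v1=E3 v2=E4 downbeat M3
bar 6: v0=G3 v1=E4 v2=B4 downbeat M3
bar 7: v0=F3 v1=F4 v2=C5 downbeat P5
  -> R4 @ bar 1 tick 0 v(0, 2): G3/A4 M2 untreated
  -> R7 @ bar 1 tick 0 v(1,): F4->B3 leap 6st
  -> R4 @ bar 3 tick 0 v(0, 1): D3/C4 m7 untreated
  -> R4 @ bar 4 tick 0 v(0, 1): B2/C3 m2 untreated
  -> R2 @ bar 5 tick 0 v(1, 2): C3/D4 M2 -> E3/E4 P8 similar
  -> R2 @ bar 6 tick 0 v(1, 2): E3/E4 P8 -> E4/B4 P5 similar
  -> R1 @ bar 7 tick 0 v(1, 2): E4/B4 P5 -> F4/C5 P5 similar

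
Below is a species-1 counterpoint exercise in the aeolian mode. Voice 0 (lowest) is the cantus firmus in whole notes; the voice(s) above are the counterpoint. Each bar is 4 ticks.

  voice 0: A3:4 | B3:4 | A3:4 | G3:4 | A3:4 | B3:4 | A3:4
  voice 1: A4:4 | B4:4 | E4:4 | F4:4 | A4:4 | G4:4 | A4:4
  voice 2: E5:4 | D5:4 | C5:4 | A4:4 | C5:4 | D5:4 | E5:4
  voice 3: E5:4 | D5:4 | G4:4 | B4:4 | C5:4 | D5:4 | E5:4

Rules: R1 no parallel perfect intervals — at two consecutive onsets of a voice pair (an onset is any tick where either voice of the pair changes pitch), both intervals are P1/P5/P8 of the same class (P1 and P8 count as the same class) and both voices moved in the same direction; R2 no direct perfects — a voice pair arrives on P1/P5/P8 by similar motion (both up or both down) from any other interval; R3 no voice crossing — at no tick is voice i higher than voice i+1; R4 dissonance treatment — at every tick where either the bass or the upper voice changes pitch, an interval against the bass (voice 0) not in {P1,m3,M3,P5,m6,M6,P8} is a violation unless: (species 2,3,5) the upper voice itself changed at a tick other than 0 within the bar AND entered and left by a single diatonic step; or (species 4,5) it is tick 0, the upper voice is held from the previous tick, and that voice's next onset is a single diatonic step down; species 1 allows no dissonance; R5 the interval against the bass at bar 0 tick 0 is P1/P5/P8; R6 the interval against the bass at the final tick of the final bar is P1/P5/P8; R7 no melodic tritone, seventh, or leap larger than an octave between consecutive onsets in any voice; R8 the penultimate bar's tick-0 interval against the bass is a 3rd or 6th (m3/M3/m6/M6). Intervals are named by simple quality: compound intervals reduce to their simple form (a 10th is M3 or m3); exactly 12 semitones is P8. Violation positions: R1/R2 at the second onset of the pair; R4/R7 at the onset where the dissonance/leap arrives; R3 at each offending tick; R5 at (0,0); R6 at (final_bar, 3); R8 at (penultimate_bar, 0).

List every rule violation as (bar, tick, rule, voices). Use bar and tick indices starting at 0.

(1, 0, R1, (0, 1))
(1, 0, R1, (2, 3))
(2, 0, R2, (0, 1))
(2, 0, R3, (2, 3))
(2, 0, R4, (0, 3))
(2, 1, R3, (2, 3))
(2, 2, R3, (2, 3))
(2, 3, R3, (2, 3))
(3, 0, R4, (0, 1))
(3, 0, R4, (0, 2))
(4, 0, R2, (0, 1))
(4, 0, R2, (2, 3))
(5, 0, R1, (2, 3))
(6, 0, R1, (1, 2))
(6, 0, R1, (1, 3))
(6, 0, R1, (2, 3))

bar 0: v0=A3 v1=A4 v2=E5 v3=E5 downbeat P5
bar 1: v0=B3 v1=B4 v2=D5 v3=D5 downbeat m3
bar 2: v0=A3 v1=E4 v2=C5 v3=G4 downbeat m7
bar 3: v0=G3 v1=F4 v2=A4 v3=B4 downbeat M3
bar 4: v0=A3 v1=A4 v2=C5 v3=C5 downbeat m3
bar 5: v0=B3 v1=G4 v2=D5 v3=D5 downbeat m3
bar 6: v0=A3 v1=A4 v2=E5 v3=E5 downbeat P5
  -> R1 @ bar 1 tick 0 v(0, 1): A3/A4 P8 -> B3/B4 P8 similar
  -> R1 @ bar 1 tick 0 v(2, 3): E5/E5 P1 -> D5/D5 P1 similar
  -> R2 @ bar 2 tick 0 v(0, 1): B3/B4 P8 -> A3/E4 P5 similar
  -> R3 @ bar 2 tick 0 v(2, 3): C5 above G4
  -> R4 @ bar 2 tick 0 v(0, 3): A3/G4 m7 untreated
  -> R3 @ bar 2 tick 1 v(2, 3): C5 above G4
  -> R3 @ bar 2 tick 2 v(2, 3): C5 above G4
  -> R3 @ bar 2 tick 3 v(2, 3): C5 above G4
  -> R4 @ bar 3 tick 0 v(0, 1): G3/F4 m7 untreated
  -> R4 @ bar 3 tick 0 v(0, 2): G3/A4 M2 untreated
  -> R2 @ bar 4 tick 0 v(0, 1): G3/F4 m7 -> A3/A4 P8 similar
  -> R2 @ bar 4 tick 0 v(2, 3): A4/B4 M2 -> C5/C5 P1 similar
  -> R1 @ bar 5 tick 0 v(2, 3): C5/C5 P1 -> D5/D5 P1 similar
  -> R1 @ bar 6 tick 0 v(1, 2): G4/D5 P5 -> A4/E5 P5 similar
  -> R1 @ bar 6 tick 0 v(1, 3): G4/D5 P5 -> A4/E5 P5 similar
  -> R1 @ bar 6 tick 0 v(2, 3): D5/D5 P1 -> E5/E5 P1 similar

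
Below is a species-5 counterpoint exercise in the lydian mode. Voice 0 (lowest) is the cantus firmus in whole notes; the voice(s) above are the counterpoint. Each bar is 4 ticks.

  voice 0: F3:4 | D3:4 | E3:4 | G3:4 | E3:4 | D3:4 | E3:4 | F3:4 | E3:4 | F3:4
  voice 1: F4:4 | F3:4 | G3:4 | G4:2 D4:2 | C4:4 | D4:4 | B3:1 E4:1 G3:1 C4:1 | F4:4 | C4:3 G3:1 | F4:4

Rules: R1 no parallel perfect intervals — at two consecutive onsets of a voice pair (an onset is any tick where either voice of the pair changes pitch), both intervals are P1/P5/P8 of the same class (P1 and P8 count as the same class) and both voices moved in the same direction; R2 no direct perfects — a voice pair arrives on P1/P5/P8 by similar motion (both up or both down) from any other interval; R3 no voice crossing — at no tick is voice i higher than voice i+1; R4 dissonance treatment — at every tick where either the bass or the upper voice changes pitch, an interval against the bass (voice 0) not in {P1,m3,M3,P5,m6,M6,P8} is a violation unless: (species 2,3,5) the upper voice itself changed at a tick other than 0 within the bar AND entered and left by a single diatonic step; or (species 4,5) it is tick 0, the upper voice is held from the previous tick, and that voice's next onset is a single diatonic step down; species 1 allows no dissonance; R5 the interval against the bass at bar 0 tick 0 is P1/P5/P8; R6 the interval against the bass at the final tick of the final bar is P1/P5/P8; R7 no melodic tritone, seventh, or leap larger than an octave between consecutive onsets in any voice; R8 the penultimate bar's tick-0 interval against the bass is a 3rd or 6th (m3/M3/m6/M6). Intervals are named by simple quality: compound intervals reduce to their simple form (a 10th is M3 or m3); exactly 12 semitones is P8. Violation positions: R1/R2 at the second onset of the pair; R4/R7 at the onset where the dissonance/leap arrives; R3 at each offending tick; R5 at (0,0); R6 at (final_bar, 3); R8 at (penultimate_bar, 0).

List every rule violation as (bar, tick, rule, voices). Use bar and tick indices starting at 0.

bar 0: v0=F3 v1=F4 downbeat P8
bar 1: v0=D3 v1=F3 downbeat m3
bar 2: v0=E3 v1=G3 downbeat m3
bar 3: v0=G3 v1=G4 downbeat P8
bar 4: v0=E3 v1=C4 downbeat m6
bar 5: v0=D3 v1=D4 downbeat P8
bar 6: v0=E3 v1=B3 downbeat P5
bar 7: v0=F3 v1=F4 downbeat P8
bar 8: v0=E3 v1=C4 downbeat m6
bar 9: v0=F3 v1=F4 downbeat P8
  -> R2 @ bar 3 tick 0 v(0, 1): E3/G3 m3 -> G3/G4 P8 similar
  -> R2 @ bar 7 tick 0 v(0, 1): E3/C4 m6 -> F3/F4 P8 similar
  -> R2 @ bar 9 tick 0 v(0, 1): E3/G3 m3 -> F3/F4 P8 similar
  -> R7 @ bar 9 tick 0 v(1,): G3->F4 leap 10st

(3, 0, R2, (0, 1))
(7, 0, R2, (0, 1))
(9, 0, R2, (0, 1))
(9, 0, R7, (1,))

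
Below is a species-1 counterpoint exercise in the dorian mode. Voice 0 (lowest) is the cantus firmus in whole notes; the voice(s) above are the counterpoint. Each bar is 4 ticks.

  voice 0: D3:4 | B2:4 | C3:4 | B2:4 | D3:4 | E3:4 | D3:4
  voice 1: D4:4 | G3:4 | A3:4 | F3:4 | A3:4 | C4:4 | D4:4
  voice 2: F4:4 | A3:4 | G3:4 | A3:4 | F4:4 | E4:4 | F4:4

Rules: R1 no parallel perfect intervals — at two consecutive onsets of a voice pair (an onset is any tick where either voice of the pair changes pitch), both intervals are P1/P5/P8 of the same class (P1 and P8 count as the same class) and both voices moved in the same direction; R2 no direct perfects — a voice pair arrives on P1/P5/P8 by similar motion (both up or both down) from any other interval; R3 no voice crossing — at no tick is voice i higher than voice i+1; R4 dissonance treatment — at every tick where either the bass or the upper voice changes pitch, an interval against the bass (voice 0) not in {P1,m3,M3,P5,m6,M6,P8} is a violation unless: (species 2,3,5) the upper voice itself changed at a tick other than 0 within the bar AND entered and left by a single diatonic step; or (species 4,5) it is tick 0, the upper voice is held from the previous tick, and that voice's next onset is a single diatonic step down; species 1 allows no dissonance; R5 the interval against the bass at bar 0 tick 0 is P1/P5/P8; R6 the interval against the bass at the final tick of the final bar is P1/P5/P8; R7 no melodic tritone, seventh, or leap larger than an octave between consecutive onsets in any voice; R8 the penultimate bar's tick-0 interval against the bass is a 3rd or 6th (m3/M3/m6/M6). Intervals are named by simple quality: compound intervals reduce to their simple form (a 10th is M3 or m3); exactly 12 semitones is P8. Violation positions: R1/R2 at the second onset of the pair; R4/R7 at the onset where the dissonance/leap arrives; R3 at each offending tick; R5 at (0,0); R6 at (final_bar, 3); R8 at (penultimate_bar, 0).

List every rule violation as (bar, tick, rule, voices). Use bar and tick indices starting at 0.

bar 0: v0=D3 v1=D4 v2=F4 downbeat m3
bar 1: v0=B2 v1=G3 v2=A3 downbeat m7
bar 2: v0=C3 v1=A3 v2=G3 downbeat P5
bar 3: v0=B2 v1=F3 v2=A3 downbeat m7
bar 4: v0=D3 v1=A3 v2=F4 downbeat m3
bar 5: v0=E3 v1=C4 v2=E4 downbeat P8
bar 6: v0=D3 v1=D4 v2=F4 downbeat m3
  -> R5 @ bar 0 tick 0 v(0, 2): opens on m3
  -> R4 @ bar 1 tick 0 v(0, 2): B2/A3 m7 untreated
  -> R3 @ bar 2 tick 0 v(1, 2): A3 above G3
  -> R3 @ bar 2 tick 1 v(1, 2): A3 above G3
  -> R3 @ bar 2 tick 2 v(1, 2): A3 above G3
  -> R3 @ bar 2 tick 3 v(1, 2): A3 above G3
  -> R4 @ bar 3 tick 0 v(0, 1): B2/F3 TT untreated
  -> R4 @ bar 3 tick 0 v(0, 2): B2/A3 m7 untreated
  -> R2 @ bar 4 tick 0 v(0, 1): B2/F3 TT -> D3/A3 P5 similar
  -> R8 @ bar 5 tick 0 v(0, 2): penult P8 not 3rd/6th
  -> R6 @ bar 6 tick 3 v(0, 2): closes on m3

(0, 0, R5, (0, 2))
(1, 0, R4, (0, 2))
(2, 0, R3, (1, 2))
(2, 1, R3, (1, 2))
(2, 2, R3, (1, 2))
(2, 3, R3, (1, 2))
(3, 0, R4, (0, 1))
(3, 0, R4, (0, 2))
(4, 0, R2, (0, 1))
(5, 0, R8, (0, 2))
(6, 3, R6, (0, 2))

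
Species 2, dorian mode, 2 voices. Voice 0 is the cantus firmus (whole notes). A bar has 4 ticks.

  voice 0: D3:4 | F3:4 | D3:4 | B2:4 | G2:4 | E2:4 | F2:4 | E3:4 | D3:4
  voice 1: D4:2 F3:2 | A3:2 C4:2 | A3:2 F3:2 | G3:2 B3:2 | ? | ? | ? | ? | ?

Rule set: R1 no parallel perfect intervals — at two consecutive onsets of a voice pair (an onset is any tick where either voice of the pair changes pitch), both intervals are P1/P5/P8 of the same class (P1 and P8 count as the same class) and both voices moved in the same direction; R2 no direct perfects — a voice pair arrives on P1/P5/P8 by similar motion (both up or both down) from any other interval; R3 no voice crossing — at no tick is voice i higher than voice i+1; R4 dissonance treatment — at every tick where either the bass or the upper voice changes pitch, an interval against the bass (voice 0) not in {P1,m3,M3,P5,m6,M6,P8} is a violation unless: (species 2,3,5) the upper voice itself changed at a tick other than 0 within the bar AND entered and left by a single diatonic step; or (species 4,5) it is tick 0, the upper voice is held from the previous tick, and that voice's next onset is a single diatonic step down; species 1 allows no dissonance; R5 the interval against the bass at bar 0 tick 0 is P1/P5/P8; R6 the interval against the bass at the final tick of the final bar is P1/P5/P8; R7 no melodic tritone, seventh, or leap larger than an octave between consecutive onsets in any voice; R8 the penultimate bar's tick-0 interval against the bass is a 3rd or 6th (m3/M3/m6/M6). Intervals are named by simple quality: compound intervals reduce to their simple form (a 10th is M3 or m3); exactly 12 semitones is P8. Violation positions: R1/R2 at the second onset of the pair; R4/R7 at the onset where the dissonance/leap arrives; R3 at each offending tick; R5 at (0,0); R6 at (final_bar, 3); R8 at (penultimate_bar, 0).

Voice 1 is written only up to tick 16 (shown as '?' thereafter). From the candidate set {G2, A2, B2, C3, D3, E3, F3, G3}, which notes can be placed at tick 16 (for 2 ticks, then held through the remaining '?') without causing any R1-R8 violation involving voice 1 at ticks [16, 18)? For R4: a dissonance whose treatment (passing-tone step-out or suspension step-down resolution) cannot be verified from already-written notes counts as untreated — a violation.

G2: violates R1,R7
A2: violates R4,R7
B2: legal
C3: violates R4,R7
D3: violates R2
E3: legal
F3: violates R4,R7
G3: violates R1

{B2, E3}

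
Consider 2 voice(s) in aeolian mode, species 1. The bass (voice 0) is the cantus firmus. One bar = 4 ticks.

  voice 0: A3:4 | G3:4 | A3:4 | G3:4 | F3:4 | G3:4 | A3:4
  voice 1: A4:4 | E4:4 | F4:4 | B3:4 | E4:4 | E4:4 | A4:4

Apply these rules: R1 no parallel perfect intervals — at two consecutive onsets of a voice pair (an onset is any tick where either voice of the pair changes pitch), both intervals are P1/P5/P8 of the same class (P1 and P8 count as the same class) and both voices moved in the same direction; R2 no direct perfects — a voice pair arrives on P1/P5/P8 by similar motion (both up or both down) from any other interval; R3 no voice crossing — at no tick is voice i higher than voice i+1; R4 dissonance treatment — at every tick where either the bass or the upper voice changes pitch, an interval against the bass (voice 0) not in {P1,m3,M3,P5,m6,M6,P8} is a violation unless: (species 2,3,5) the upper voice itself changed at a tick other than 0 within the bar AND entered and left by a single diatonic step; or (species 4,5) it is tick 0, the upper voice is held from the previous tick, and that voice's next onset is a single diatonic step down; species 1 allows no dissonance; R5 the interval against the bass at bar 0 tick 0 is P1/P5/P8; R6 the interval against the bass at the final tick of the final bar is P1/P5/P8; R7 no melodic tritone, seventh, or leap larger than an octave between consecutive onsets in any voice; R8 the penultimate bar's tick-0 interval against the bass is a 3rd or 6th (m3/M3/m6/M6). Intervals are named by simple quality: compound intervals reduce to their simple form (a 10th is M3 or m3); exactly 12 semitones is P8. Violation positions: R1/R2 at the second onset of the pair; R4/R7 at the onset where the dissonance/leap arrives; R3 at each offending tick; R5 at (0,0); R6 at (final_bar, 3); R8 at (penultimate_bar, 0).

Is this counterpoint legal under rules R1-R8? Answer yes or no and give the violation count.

bar 0: v0=A3 v1=A4 (P8)
bar 1: v0=G3 v1=E4 (M6)
bar 2: v0=A3 v1=F4 (m6)
bar 3: v0=G3 v1=B3 (M3)
bar 4: v0=F3 v1=E4 (M7)
bar 5: v0=G3 v1=E4 (M6)
bar 6: v0=A3 v1=A4 (P8)
  R7 @ bar3.0: F4->B3 leap 6st
  R4 @ bar4.0: F3/E4 M7 untreated
  R2 @ bar6.0: G3/E4 M6 -> A3/A4 P8 similar

No (3 violations)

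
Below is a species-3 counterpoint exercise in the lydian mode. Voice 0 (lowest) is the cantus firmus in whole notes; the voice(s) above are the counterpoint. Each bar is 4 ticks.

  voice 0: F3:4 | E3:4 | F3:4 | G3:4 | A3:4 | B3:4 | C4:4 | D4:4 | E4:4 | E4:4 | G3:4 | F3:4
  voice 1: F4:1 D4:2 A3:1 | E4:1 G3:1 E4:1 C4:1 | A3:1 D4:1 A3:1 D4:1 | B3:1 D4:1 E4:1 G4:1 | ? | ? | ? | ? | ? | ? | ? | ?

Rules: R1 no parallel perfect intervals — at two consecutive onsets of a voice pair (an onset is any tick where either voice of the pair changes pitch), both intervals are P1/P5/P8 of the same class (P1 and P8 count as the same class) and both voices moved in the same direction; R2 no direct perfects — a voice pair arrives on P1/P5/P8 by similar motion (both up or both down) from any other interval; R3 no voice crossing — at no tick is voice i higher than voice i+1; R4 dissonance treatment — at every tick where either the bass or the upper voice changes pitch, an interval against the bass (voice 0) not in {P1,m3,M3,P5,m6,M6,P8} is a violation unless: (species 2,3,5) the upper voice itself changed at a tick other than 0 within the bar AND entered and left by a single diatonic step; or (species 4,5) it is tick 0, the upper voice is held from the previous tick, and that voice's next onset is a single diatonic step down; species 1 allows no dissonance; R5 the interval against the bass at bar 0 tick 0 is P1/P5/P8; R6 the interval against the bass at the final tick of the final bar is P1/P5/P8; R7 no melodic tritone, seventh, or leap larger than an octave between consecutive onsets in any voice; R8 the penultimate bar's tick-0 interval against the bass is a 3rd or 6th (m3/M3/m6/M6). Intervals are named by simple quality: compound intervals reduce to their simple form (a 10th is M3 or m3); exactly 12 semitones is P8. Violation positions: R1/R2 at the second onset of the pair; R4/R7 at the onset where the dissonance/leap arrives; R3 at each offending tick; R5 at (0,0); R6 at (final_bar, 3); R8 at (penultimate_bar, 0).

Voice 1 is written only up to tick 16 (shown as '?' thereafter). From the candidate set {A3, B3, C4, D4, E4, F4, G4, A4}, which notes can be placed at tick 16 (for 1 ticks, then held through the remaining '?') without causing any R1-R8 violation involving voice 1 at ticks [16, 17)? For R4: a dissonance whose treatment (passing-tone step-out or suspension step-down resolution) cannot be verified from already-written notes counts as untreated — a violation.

{C4, E4, F4}

A3: violates R7
B3: violates R4
C4: legal
D4: violates R4
E4: legal
F4: legal
G4: violates R4
A4: violates R1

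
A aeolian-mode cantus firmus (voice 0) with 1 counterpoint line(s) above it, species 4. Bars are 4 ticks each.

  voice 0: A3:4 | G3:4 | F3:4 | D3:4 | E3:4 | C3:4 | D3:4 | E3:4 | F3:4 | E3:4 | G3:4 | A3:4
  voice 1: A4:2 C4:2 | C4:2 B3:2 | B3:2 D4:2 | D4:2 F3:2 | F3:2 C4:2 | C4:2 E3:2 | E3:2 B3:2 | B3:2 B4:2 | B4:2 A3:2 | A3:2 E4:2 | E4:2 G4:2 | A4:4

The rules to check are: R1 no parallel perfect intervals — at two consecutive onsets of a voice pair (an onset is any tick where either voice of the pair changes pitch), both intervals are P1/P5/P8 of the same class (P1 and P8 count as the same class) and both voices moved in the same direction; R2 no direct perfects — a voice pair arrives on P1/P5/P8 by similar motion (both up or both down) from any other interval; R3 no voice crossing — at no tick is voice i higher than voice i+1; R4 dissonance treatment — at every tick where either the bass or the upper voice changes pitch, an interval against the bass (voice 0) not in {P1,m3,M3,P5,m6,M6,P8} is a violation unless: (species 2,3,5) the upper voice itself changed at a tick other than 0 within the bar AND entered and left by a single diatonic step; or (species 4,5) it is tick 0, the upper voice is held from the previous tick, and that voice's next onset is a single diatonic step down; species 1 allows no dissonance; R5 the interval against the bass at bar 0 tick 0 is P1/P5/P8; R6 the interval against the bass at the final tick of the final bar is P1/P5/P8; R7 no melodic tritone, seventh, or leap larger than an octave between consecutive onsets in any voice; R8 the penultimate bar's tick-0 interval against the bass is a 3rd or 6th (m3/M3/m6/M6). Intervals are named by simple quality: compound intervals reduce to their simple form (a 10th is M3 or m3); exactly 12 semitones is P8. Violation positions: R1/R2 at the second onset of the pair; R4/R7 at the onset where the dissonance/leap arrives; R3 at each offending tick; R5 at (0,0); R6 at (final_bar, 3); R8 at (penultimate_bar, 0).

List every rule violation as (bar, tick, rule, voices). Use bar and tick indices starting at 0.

(2, 0, R4, (0, 1))
(4, 0, R4, (0, 1))
(6, 0, R4, (0, 1))
(8, 0, R4, (0, 1))
(8, 2, R7, (1,))
(9, 0, R4, (0, 1))
(11, 0, R1, (0, 1))

bar 0: v0=A3 v1=A4 downbeat P8
bar 1: v0=G3 v1=C4 downbeat P4
bar 2: v0=F3 v1=B3 downbeat TT
bar 3: v0=D3 v1=D4 downbeat P8
bar 4: v0=E3 v1=F3 downbeat m2
bar 5: v0=C3 v1=C4 downbeat P8
bar 6: v0=D3 v1=E3 downbeat M2
bar 7: v0=E3 v1=B3 downbeat P5
bar 8: v0=F3 v1=B4 downbeat TT
bar 9: v0=E3 v1=A3 downbeat P4
bar 10: v0=G3 v1=E4 downbeat M6
bar 11: v0=A3 v1=A4 downbeat P8
  -> R4 @ bar 2 tick 0 v(0, 1): F3/B3 TT untreated
  -> R4 @ bar 4 tick 0 v(0, 1): E3/F3 m2 untreated
  -> R4 @ bar 6 tick 0 v(0, 1): D3/E3 M2 untreated
  -> R4 @ bar 8 tick 0 v(0, 1): F3/B4 TT untreated
  -> R7 @ bar 8 tick 2 v(1,): B4->A3 leap 14st
  -> R4 @ bar 9 tick 0 v(0, 1): E3/A3 P4 untreated
  -> R1 @ bar 11 tick 0 v(0, 1): G3/G4 P8 -> A3/A4 P8 similar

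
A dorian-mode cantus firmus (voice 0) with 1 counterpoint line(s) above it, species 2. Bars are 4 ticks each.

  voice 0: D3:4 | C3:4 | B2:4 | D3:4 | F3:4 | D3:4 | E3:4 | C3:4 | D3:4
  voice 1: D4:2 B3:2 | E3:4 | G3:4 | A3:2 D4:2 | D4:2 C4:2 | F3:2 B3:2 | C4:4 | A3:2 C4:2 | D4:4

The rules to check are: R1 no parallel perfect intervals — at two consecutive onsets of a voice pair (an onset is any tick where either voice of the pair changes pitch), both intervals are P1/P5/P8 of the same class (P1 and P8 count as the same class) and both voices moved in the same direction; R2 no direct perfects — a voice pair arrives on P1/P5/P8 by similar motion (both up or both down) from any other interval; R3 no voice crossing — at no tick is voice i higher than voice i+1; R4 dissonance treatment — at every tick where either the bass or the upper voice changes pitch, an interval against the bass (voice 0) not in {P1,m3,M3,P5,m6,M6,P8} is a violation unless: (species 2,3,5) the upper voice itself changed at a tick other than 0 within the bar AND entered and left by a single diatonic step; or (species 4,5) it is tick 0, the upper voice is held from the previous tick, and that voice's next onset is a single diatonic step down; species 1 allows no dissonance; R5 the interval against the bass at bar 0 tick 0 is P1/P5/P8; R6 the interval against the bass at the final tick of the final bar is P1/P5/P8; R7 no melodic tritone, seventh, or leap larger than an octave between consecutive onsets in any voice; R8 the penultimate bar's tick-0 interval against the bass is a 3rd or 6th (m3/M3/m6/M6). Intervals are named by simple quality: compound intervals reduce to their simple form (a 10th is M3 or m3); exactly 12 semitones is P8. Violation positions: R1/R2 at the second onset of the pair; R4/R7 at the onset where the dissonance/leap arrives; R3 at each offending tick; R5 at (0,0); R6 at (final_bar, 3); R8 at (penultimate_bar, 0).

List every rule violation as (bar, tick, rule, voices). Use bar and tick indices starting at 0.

bar 0: v0=D3 v1=D4 downbeat P8
bar 1: v0=C3 v1=E3 downbeat M3
bar 2: v0=B2 v1=G3 downbeat m6
bar 3: v0=D3 v1=A3 downbeat P5
bar 4: v0=F3 v1=D4 downbeat M6
bar 5: v0=D3 v1=F3 downbeat m3
bar 6: v0=E3 v1=C4 downbeat m6
bar 7: v0=C3 v1=A3 downbeat M6
bar 8: v0=D3 v1=D4 downbeat P8
  -> R2 @ bar 3 tick 0 v(0, 1): B2/G3 m6 -> D3/A3 P5 similar
  -> R7 @ bar 5 tick 2 v(1,): F3->B3 leap 6st
  -> R1 @ bar 8 tick 0 v(0, 1): C3/C4 P8 -> D3/D4 P8 similar

(3, 0, R2, (0, 1))
(5, 2, R7, (1,))
(8, 0, R1, (0, 1))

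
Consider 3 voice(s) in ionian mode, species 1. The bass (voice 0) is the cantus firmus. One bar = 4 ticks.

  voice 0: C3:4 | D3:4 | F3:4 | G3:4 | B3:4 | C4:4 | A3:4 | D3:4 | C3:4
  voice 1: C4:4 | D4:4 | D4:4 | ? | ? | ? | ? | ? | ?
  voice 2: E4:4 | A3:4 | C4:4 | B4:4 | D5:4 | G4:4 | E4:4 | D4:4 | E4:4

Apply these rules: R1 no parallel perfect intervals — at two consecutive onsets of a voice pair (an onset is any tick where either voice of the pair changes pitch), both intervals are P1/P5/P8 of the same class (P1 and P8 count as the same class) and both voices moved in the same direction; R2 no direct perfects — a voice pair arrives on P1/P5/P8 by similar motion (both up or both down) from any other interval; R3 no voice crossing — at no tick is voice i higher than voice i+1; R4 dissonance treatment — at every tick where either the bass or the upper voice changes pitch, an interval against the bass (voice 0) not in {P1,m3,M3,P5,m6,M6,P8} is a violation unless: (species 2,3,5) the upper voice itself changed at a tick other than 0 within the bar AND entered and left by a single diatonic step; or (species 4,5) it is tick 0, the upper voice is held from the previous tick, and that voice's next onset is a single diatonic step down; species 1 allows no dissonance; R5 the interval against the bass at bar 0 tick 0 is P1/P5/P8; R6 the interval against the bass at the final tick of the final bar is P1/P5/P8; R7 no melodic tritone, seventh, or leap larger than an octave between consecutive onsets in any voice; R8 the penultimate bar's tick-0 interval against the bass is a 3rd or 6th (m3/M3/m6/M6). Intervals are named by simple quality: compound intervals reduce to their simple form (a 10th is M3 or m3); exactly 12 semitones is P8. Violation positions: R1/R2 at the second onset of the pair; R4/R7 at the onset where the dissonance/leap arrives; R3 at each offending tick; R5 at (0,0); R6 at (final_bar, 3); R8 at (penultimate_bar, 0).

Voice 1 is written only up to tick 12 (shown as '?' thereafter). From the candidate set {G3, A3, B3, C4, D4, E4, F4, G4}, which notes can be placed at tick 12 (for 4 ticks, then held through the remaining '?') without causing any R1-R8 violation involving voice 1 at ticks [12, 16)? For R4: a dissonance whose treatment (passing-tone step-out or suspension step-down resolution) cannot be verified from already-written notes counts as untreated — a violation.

G3: legal
A3: violates R4
B3: legal
C4: violates R4
D4: legal
E4: violates R2
F4: violates R4
G4: violates R2

{B3, D4, G3}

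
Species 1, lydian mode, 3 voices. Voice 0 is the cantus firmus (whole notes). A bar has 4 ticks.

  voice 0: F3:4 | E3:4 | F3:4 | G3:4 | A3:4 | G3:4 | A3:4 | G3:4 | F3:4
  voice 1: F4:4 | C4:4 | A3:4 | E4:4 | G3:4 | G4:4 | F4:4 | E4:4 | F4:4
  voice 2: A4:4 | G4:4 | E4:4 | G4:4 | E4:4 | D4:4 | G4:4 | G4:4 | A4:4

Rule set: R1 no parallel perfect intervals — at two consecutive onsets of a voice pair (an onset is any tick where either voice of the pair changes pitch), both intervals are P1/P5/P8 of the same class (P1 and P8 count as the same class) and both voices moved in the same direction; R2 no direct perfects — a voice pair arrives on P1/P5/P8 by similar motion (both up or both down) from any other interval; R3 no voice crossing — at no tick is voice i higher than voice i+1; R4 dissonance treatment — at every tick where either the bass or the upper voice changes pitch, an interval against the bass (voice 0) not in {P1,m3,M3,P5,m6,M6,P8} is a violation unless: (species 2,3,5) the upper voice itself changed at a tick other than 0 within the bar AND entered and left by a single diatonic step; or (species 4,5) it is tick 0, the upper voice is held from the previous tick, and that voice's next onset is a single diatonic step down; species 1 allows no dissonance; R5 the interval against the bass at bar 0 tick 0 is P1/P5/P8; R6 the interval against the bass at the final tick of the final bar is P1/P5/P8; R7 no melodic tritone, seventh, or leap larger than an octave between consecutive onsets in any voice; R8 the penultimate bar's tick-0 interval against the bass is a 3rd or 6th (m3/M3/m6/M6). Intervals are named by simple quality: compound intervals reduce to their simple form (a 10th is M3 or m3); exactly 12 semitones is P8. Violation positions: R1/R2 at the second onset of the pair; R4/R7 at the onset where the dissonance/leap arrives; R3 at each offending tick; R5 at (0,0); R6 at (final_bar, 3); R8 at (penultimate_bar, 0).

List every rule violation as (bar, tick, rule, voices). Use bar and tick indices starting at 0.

bar 0: v0=F3 v1=F4 v2=A4 downbeat M3
bar 1: v0=E3 v1=C4 v2=G4 downbeat m3
bar 2: v0=F3 v1=A3 v2=E4 downbeat M7
bar 3: v0=G3 v1=E4 v2=G4 downbeat P8
bar 4: v0=A3 v1=G3 v2=E4 downbeat P5
bar 5: v0=G3 v1=G4 v2=D4 downbeat P5
bar 6: v0=A3 v1=F4 v2=G4 downbeat m7
bar 7: v0=G3 v1=E4 v2=G4 downbeat P8
bar 8: v0=F3 v1=F4 v2=A4 downbeat M3
  -> R5 @ bar 0 tick 0 v(0, 2): opens on M3
  -> R2 @ bar 1 tick 0 v(1, 2): F4/A4 M3 -> C4/G4 P5 similar
  -> R1 @ bar 2 tick 0 v(1, 2): C4/G4 P5 -> A3/E4 P5 similar
  -> R4 @ bar 2 tick 0 v(0, 2): F3/E4 M7 untreated
  -> R2 @ bar 3 tick 0 v(0, 2): F3/E4 M7 -> G3/G4 P8 similar
  -> R3 @ bar 4 tick 0 v(0, 1): A3 above G3
  -> R4 @ bar 4 tick 0 v(0, 1): A3/G3 M2 untreated
  -> R3 @ bar 4 tick 1 v(0, 1): A3 above G3
  -> R3 @ bar 4 tick 2 v(0, 1): A3 above G3
  -> R3 @ bar 4 tick 3 v(0, 1): A3 above G3
  -> R1 @ bar 5 tick 0 v(0, 2): A3/E4 P5 -> G3/D4 P5 similar
  -> R3 @ bar 5 tick 0 v(1, 2): G4 above D4
  -> R3 @ bar 5 tick 1 v(1, 2): G4 above D4
  -> R3 @ bar 5 tick 2 v(1, 2): G4 above D4
  -> R3 @ bar 5 tick 3 v(1, 2): G4 above D4
  -> R4 @ bar 6 tick 0 v(0, 2): A3/G4 m7 untreated
  -> R8 @ bar 7 tick 0 v(0, 2): penult P8 not 3rd/6th
  -> R6 @ bar 8 tick 3 v(0, 2): closes on M3

(0, 0, R5, (0, 2))
(1, 0, R2, (1, 2))
(2, 0, R1, (1, 2))
(2, 0, R4, (0, 2))
(3, 0, R2, (0, 2))
(4, 0, R3, (0, 1))
(4, 0, R4, (0, 1))
(4, 1, R3, (0, 1))
(4, 2, R3, (0, 1))
(4, 3, R3, (0, 1))
(5, 0, R1, (0, 2))
(5, 0, R3, (1, 2))
(5, 1, R3, (1, 2))
(5, 2, R3, (1, 2))
(5, 3, R3, (1, 2))
(6, 0, R4, (0, 2))
(7, 0, R8, (0, 2))
(8, 3, R6, (0, 2))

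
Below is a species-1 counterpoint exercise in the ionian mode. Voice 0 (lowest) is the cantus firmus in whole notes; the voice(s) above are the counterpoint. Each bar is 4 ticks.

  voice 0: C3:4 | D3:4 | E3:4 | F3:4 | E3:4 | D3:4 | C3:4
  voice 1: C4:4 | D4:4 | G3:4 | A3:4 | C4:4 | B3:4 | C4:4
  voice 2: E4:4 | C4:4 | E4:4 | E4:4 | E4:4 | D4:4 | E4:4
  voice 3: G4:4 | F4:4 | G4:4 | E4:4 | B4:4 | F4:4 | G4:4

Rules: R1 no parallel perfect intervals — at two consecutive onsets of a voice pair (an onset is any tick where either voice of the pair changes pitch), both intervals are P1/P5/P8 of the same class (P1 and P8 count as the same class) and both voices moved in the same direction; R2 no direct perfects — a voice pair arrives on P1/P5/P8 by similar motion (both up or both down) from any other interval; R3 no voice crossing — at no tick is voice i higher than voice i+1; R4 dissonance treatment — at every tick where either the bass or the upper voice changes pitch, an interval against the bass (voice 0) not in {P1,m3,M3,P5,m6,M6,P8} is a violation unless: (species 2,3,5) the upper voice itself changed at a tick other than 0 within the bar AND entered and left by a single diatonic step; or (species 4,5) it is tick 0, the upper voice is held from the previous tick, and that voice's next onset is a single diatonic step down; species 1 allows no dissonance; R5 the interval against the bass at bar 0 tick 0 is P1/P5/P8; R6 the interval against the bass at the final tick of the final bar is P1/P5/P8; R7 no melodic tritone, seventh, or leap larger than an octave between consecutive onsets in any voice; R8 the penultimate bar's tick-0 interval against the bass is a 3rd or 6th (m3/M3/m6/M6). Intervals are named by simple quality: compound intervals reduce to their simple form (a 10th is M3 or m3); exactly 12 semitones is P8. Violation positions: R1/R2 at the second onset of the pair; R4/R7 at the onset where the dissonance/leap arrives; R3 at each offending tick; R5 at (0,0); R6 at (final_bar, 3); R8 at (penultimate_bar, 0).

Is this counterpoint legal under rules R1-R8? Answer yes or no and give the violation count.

No (15 violations)

bar 0: v0=C3 v1=C4 v2=E4 v3=G4 (P5)
bar 1: v0=D3 v1=D4 v2=C4 v3=F4 (m3)
bar 2: v0=E3 v1=G3 v2=E4 v3=G4 (m3)
bar 3: v0=F3 v1=A3 v2=E4 v3=E4 (M7)
bar 4: v0=E3 v1=C4 v2=E4 v3=B4 (P5)
bar 5: v0=D3 v1=B3 v2=D4 v3=F4 (m3)
bar 6: v0=C3 v1=C4 v2=E4 v3=G4 (P5)
  R5 @ bar0.0: opens on M3
  R1 @ bar1.0: C3/C4 P8 -> D3/D4 P8 similar
  R3 @ bar1.0: D4 above C4
  R4 @ bar1.0: D3/C4 m7 untreated
  R3 @ bar1.1: D4 above C4
  R3 @ bar1.2: D4 above C4
  R3 @ bar1.3: D4 above C4
  R2 @ bar2.0: D3/C4 m7 -> E3/E4 P8 similar
  R4 @ bar3.0: F3/E4 M7 untreated
  R4 @ bar3.0: F3/E4 M7 untreated
  R1 @ bar5.0: E3/E4 P8 -> D3/D4 P8 similar
  R7 @ bar5.0: B4->F4 leap 6st
  R8 @ bar5.0: penult P8 not 3rd/6th
  R2 @ bar6.0: B3/F4 TT -> C4/G4 P5 similar
  R6 @ bar6.3: closes on M3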